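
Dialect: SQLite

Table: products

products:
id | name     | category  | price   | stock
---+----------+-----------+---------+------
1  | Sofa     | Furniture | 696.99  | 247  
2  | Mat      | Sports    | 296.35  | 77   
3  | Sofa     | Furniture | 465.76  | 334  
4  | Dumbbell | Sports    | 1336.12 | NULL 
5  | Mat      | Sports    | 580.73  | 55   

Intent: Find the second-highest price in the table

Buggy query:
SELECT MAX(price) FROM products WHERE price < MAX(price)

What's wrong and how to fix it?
Bug: MAX(price) on the right of the comparison is an aggregate-in-WHERE error

Fix: Compute the overall MAX in a subquery, then take MAX of rows below it

Corrected query:
SELECT MAX(price) FROM products WHERE price < (SELECT MAX(price) FROM products)

Result:
MAX(price)
----------
696.99    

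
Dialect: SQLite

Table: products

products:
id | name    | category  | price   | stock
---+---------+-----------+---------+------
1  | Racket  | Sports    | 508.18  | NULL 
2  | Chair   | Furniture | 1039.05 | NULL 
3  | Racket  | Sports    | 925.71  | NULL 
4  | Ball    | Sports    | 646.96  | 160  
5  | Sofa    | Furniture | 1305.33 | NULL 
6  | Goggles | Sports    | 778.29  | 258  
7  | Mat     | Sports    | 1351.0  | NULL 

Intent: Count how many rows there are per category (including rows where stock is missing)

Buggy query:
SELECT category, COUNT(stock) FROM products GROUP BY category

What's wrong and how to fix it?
Bug: COUNT(stock) skips NULLs, so groups with missing stock are undercounted

Fix: Use COUNT(*) to count all rows regardless of NULL

Corrected query:
SELECT category, COUNT(*) FROM products GROUP BY category

Result:
category  | COUNT(*)
----------+---------
Furniture | 2       
Sports    | 5       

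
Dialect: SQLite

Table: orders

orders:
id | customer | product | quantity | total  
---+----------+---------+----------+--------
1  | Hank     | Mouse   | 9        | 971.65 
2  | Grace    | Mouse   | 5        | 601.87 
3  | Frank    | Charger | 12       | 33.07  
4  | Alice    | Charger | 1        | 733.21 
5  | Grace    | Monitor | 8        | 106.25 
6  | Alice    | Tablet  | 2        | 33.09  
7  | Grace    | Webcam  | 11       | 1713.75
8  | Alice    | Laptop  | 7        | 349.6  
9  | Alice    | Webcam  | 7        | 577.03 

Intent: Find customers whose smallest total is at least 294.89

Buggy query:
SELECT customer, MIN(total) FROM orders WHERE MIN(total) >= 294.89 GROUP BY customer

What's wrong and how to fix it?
Bug: MIN() in WHERE is a misuse of aggregate

Fix: Replace WHERE with HAVING after the GROUP BY

Corrected query:
SELECT customer, MIN(total) FROM orders GROUP BY customer HAVING MIN(total) >= 294.89

Result:
customer | MIN(total)
---------+-----------
Hank     | 971.65    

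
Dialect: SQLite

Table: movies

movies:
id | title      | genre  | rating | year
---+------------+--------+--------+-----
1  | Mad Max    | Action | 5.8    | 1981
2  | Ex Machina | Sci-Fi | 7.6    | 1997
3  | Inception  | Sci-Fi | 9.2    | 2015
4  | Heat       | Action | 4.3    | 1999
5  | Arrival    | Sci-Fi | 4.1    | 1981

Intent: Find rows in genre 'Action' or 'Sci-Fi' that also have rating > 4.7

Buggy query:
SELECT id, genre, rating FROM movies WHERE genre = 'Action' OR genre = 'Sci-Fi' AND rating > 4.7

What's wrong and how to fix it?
Bug: Without parentheses, AND is evaluated before OR, so the rating filter only applies to the 'Sci-Fi' branch

Fix: Add parentheses around the OR so the AND applies to both alternatives

Corrected query:
SELECT id, genre, rating FROM movies WHERE (genre = 'Action' OR genre = 'Sci-Fi') AND rating > 4.7

Result:
id | genre  | rating
---+--------+-------
1  | Action | 5.8   
2  | Sci-Fi | 7.6   
3  | Sci-Fi | 9.2   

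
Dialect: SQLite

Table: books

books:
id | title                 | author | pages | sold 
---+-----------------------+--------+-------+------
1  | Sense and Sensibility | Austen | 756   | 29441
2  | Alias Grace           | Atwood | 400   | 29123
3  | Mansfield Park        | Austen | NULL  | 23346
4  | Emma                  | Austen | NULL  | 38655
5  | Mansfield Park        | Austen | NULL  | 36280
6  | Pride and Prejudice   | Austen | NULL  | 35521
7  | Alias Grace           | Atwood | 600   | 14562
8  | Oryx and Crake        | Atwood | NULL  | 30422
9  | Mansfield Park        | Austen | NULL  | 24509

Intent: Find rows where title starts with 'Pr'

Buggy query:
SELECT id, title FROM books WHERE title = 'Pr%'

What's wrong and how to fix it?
Bug: Wildcards only work with LIKE; '=' treats '%' as a literal character

Fix: Replace '=' with LIKE so 'Pr%' is treated as a pattern

Corrected query:
SELECT id, title FROM books WHERE title LIKE 'Pr%'

Result:
id | title              
---+--------------------
6  | Pride and Prejudice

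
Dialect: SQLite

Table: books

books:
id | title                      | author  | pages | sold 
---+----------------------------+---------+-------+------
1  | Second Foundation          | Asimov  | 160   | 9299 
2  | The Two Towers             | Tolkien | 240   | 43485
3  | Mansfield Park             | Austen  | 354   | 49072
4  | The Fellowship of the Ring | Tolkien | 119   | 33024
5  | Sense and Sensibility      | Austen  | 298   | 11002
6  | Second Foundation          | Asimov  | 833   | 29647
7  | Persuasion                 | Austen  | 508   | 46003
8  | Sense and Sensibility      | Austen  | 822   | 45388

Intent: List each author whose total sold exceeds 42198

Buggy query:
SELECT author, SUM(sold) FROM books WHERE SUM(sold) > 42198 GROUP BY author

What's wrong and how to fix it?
Bug: SUM(sold) is an aggregate, but WHERE filters rows before aggregation

Fix: Use HAVING (which filters groups after aggregation) instead of WHERE

Corrected query:
SELECT author, SUM(sold) FROM books GROUP BY author HAVING SUM(sold) > 42198

Result:
author  | SUM(sold)
--------+----------
Austen  | 151465   
Tolkien | 76509    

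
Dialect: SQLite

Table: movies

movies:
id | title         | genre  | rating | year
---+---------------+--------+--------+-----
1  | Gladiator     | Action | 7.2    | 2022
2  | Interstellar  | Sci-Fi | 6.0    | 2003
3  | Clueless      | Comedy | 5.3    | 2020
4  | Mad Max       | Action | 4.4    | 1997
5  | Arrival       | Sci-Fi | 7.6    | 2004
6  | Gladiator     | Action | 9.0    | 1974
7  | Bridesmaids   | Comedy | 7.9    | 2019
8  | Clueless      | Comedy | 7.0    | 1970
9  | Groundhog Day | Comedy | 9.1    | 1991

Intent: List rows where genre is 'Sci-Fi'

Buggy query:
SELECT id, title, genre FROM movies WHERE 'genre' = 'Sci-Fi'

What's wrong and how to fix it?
Bug: 'genre' in single quotes is a string literal, not the column; the comparison is literal-vs-literal and never true

Fix: Reference the column as genre without single quotes

Corrected query:
SELECT id, title, genre FROM movies WHERE genre = 'Sci-Fi'

Result:
id | title        | genre 
---+--------------+-------
2  | Interstellar | Sci-Fi
5  | Arrival      | Sci-Fi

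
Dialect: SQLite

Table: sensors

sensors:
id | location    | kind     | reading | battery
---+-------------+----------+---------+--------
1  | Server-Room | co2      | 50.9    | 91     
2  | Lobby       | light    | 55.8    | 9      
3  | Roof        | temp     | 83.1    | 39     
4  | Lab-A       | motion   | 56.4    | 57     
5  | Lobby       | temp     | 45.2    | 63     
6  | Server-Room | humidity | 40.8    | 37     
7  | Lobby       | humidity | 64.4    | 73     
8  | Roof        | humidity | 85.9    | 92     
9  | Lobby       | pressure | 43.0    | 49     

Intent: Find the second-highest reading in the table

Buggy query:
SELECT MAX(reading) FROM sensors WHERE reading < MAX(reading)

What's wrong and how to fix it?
Bug: The inner MAX is an aggregate inside WHERE, which is not allowed

Fix: Compute the overall MAX in a subquery, then take MAX of rows below it

Corrected query:
SELECT MAX(reading) FROM sensors WHERE reading < (SELECT MAX(reading) FROM sensors)

Result:
MAX(reading)
------------
83.1        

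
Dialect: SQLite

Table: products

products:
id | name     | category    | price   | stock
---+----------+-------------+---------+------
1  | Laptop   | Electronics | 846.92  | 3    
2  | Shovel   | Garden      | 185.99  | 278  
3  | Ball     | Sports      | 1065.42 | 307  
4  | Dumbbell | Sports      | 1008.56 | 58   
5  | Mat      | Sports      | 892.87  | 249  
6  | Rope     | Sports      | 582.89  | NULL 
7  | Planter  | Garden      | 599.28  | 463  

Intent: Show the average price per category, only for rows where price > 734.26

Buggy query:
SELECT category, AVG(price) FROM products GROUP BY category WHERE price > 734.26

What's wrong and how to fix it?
Bug: Row-level WHERE must come before GROUP BY in the clause order

Fix: Place WHERE between FROM and GROUP BY

Corrected query:
SELECT category, AVG(price) FROM products WHERE price > 734.26 GROUP BY category

Result:
category    | AVG(price)
------------+-----------
Electronics | 846.92    
Sports      | 988.95    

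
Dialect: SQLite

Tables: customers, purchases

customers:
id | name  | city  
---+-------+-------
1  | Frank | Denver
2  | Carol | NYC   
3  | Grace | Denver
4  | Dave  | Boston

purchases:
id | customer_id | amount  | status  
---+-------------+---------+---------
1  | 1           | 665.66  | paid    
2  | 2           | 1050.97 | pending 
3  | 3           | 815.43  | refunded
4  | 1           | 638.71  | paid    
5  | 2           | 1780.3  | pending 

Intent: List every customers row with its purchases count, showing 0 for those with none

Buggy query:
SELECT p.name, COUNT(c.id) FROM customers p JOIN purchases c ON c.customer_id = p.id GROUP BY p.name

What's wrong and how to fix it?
Bug: An inner join excludes parents with zero children

Fix: Switch to LEFT JOIN to retain unmatched parent rows

Corrected query:
SELECT p.name, COUNT(c.id) FROM customers p LEFT JOIN purchases c ON c.customer_id = p.id GROUP BY p.name

Result:
name  | COUNT(c.id)
------+------------
Carol | 2          
Dave  | 0          
Frank | 2          
Grace | 1          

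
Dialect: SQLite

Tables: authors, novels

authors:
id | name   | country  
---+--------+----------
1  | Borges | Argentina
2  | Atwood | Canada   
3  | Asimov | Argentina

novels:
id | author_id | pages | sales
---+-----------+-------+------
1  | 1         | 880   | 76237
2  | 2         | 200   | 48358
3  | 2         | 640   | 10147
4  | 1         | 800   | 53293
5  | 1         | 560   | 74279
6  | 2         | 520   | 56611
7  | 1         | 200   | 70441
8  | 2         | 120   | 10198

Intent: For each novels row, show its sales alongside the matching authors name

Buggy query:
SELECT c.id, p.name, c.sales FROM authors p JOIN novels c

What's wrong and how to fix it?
Bug: Missing join condition: each novels row is matched to all authors rows instead of just its own

Fix: Specify the join condition linking the foreign key to the parent id

Corrected query:
SELECT c.id, p.name, c.sales FROM authors p JOIN novels c ON c.author_id = p.id

Result:
id | name   | sales
---+--------+------
1  | Borges | 76237
2  | Atwood | 48358
3  | Atwood | 10147
4  | Borges | 53293
5  | Borges | 74279
6  | Atwood | 56611
7  | Borges | 70441
8  | Atwood | 10198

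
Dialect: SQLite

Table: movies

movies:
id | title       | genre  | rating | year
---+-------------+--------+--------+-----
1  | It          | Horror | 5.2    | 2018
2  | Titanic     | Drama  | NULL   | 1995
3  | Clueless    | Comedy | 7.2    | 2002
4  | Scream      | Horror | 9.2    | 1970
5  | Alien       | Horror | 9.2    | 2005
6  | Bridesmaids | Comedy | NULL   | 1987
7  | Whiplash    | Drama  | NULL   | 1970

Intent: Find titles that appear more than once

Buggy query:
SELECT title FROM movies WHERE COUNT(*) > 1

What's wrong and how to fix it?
Bug: WHERE can't reference COUNT(*); aggregates are computed after WHERE

Fix: GROUP BY title, then filter groups with HAVING COUNT(*) > 1

Corrected query:
SELECT title FROM movies GROUP BY title HAVING COUNT(*) > 1

Result:
(no rows)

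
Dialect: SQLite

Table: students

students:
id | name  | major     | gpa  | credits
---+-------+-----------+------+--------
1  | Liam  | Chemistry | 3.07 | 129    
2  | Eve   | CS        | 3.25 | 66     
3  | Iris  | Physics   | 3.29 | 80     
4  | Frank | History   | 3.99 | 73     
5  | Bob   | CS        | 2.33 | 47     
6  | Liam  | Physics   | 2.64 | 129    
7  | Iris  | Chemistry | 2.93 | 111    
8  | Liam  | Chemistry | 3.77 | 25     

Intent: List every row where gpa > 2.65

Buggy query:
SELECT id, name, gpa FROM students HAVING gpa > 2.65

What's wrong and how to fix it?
Bug: This is a non-aggregate query (no GROUP BY, no aggregates), so in SQLite the HAVING clause is invalid here; a row-level condition belongs in WHERE

Fix: Use WHERE for row-level filtering

Corrected query:
SELECT id, name, gpa FROM students WHERE gpa > 2.65

Result:
id | name  | gpa 
---+-------+-----
1  | Liam  | 3.07
2  | Eve   | 3.25
3  | Iris  | 3.29
4  | Frank | 3.99
7  | Iris  | 2.93
8  | Liam  | 3.77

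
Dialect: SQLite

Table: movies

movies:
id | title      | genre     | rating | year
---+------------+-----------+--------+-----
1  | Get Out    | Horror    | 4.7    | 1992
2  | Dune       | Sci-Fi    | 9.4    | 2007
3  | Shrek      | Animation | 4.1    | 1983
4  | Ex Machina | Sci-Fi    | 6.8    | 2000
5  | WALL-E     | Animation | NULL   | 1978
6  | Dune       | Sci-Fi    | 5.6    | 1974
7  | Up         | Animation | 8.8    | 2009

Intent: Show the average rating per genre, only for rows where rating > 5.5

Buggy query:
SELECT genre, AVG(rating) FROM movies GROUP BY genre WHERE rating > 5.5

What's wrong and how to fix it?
Bug: WHERE cannot follow GROUP BY

Fix: Place WHERE between FROM and GROUP BY

Corrected query:
SELECT genre, AVG(rating) FROM movies WHERE rating > 5.5 GROUP BY genre

Result:
genre     | AVG(rating)
----------+------------
Animation | 8.8        
Sci-Fi    | 7.266667   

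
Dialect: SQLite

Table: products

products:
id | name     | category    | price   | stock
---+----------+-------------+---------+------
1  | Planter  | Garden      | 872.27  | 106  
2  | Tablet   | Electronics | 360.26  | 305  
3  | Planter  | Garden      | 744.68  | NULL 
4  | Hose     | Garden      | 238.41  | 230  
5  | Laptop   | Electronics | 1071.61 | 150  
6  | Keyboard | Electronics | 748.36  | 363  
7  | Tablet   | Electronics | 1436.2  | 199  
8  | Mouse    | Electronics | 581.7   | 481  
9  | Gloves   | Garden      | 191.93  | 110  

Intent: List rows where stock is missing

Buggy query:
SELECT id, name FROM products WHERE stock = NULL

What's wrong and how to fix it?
Bug: '= NULL' is always unknown in SQL three-valued logic, so no rows match

Fix: Replace '= NULL' with 'IS NULL'

Corrected query:
SELECT id, name FROM products WHERE stock IS NULL

Result:
id | name   
---+--------
3  | Planter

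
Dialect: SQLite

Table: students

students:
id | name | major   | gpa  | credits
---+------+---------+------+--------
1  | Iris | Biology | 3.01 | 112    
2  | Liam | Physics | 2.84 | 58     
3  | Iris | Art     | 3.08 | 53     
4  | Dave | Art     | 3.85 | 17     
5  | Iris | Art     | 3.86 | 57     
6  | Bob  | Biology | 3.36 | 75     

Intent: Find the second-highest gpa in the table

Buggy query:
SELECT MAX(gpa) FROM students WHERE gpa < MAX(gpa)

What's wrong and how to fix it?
Bug: MAX(gpa) on the right of the comparison is an aggregate-in-WHERE error

Fix: Put the inner MAX in a scalar subquery

Corrected query:
SELECT MAX(gpa) FROM students WHERE gpa < (SELECT MAX(gpa) FROM students)

Result:
MAX(gpa)
--------
3.85    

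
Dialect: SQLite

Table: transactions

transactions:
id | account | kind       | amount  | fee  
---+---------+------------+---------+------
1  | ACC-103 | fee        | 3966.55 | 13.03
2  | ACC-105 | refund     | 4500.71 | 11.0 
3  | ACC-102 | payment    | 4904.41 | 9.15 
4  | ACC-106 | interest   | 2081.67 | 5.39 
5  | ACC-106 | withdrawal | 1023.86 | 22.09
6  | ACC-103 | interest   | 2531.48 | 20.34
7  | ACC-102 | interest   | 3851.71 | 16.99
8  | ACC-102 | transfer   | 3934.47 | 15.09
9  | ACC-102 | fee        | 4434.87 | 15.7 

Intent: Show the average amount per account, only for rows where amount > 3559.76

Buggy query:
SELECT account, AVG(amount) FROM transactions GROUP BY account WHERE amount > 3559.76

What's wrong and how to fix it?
Bug: WHERE cannot follow GROUP BY

Fix: Move the WHERE clause before GROUP BY

Corrected query:
SELECT account, AVG(amount) FROM transactions WHERE amount > 3559.76 GROUP BY account

Result:
account | AVG(amount)
--------+------------
ACC-102 | 4281.365   
ACC-103 | 3966.55    
ACC-105 | 4500.71    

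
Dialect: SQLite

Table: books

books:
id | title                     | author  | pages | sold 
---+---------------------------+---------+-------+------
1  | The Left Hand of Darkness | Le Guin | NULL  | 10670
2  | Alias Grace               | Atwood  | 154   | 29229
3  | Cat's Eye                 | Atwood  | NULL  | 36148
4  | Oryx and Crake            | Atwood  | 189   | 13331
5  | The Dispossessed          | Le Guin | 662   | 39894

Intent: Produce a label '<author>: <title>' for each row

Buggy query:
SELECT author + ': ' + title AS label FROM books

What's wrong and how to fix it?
Bug: '+' is numeric addition; on text columns SQLite converts them to 0 instead of concatenating

Fix: Use the || operator for string concatenation

Corrected query:
SELECT author || ': ' || title AS label FROM books

Result:
label                             
----------------------------------
Le Guin: The Left Hand of Darkness
Atwood: Alias Grace               
Atwood: Cat's Eye                 
Atwood: Oryx and Crake            
Le Guin: The Dispossessed         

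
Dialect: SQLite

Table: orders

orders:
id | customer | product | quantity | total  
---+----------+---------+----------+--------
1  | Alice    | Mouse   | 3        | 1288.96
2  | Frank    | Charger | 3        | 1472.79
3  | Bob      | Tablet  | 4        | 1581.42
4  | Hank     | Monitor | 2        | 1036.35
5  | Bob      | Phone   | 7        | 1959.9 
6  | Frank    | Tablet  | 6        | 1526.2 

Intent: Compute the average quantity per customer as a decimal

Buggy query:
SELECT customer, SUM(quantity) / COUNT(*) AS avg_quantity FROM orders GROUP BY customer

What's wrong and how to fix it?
Bug: Both operands are integers, so '/' performs integer division and truncates

Fix: Cast one side to REAL so the division keeps the fractional part

Corrected query:
SELECT customer, SUM(quantity) * 1.0 / COUNT(*) AS avg_quantity FROM orders GROUP BY customer

Result:
customer | avg_quantity
---------+-------------
Alice    | 3           
Bob      | 5.5         
Frank    | 4.5         
Hank     | 2           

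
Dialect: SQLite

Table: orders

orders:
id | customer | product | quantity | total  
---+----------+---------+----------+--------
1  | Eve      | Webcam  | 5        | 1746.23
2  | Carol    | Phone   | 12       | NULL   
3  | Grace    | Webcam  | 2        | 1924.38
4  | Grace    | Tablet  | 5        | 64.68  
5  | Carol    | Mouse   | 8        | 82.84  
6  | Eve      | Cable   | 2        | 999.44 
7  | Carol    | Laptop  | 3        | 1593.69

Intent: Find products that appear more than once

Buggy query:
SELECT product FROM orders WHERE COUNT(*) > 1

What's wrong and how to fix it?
Bug: COUNT(*) is an aggregate and cannot be used in WHERE

Fix: GROUP BY product, then filter groups with HAVING COUNT(*) > 1

Corrected query:
SELECT product FROM orders GROUP BY product HAVING COUNT(*) > 1

Result:
product
-------
Webcam 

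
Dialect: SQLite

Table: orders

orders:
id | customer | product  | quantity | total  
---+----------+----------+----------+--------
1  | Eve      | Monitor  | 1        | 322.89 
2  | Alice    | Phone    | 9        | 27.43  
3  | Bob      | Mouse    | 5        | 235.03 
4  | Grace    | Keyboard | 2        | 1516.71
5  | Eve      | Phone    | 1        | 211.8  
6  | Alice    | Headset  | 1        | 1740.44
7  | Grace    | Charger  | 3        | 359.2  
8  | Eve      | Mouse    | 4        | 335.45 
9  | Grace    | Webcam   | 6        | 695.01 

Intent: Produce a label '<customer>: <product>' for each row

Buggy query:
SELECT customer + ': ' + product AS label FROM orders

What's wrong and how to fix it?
Bug: SQLite uses || for string concatenation; + coerces text to numbers (yielding 0)

Fix: Use the || operator for string concatenation

Corrected query:
SELECT customer || ': ' || product AS label FROM orders

Result:
label          
---------------
Eve: Monitor   
Alice: Phone   
Bob: Mouse     
Grace: Keyboard
Eve: Phone     
Alice: Headset 
Grace: Charger 
Eve: Mouse     
Grace: Webcam  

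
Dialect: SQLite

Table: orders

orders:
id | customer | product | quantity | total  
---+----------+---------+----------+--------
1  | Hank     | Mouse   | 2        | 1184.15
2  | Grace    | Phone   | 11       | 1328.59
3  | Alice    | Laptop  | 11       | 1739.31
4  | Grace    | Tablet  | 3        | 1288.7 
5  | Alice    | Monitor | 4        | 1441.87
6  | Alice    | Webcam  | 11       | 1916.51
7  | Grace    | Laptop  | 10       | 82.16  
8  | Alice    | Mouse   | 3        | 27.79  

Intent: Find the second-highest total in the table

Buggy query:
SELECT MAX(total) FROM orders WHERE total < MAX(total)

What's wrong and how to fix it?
Bug: MAX(total) on the right of the comparison is an aggregate-in-WHERE error

Fix: Put the inner MAX in a scalar subquery

Corrected query:
SELECT MAX(total) FROM orders WHERE total < (SELECT MAX(total) FROM orders)

Result:
MAX(total)
----------
1739.31   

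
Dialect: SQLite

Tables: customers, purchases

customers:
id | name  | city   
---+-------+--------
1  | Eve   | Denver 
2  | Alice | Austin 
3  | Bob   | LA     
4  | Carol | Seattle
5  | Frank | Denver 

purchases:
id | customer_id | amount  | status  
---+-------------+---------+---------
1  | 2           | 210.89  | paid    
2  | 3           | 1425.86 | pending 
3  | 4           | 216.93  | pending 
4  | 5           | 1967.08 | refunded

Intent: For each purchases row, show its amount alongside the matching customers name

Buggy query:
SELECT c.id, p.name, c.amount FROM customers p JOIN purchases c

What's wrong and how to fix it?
Bug: JOIN with no ON clause produces a cartesian product; every purchases row pairs with every customers row

Fix: Specify the join condition linking the foreign key to the parent id

Corrected query:
SELECT c.id, p.name, c.amount FROM customers p JOIN purchases c ON c.customer_id = p.id

Result:
id | name  | amount 
---+-------+--------
1  | Alice | 210.89 
2  | Bob   | 1425.86
3  | Carol | 216.93 
4  | Frank | 1967.08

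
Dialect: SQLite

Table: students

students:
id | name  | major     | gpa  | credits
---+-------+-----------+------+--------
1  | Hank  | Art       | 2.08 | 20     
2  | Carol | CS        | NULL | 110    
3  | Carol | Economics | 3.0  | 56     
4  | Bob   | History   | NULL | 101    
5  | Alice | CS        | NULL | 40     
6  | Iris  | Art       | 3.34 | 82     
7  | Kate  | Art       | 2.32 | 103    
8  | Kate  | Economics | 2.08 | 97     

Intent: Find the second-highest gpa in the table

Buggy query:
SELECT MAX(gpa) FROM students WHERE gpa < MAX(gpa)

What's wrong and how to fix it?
Bug: The inner MAX is an aggregate inside WHERE, which is not allowed

Fix: Put the inner MAX in a scalar subquery

Corrected query:
SELECT MAX(gpa) FROM students WHERE gpa < (SELECT MAX(gpa) FROM students)

Result:
MAX(gpa)
--------
3       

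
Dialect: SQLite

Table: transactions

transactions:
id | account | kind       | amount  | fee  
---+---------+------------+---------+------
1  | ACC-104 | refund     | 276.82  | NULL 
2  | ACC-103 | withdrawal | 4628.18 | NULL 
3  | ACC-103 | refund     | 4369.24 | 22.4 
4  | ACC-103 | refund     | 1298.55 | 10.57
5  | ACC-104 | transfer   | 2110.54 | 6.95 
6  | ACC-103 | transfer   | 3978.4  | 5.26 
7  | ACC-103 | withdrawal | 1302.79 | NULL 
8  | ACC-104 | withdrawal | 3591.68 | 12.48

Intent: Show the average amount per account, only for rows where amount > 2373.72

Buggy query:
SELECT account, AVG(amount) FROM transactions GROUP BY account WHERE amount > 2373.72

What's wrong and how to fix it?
Bug: Row-level WHERE must come before GROUP BY in the clause order

Fix: Move the WHERE clause before GROUP BY

Corrected query:
SELECT account, AVG(amount) FROM transactions WHERE amount > 2373.72 GROUP BY account

Result:
account | AVG(amount)
--------+------------
ACC-103 | 4325.273333
ACC-104 | 3591.68    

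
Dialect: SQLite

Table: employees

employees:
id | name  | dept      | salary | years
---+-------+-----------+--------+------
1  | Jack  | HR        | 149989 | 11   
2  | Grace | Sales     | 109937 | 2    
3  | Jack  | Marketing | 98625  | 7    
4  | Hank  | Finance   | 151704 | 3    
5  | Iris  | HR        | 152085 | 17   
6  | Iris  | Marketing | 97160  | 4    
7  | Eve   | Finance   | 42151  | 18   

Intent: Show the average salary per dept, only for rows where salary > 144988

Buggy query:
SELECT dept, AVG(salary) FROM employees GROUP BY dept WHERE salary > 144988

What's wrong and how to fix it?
Bug: WHERE cannot follow GROUP BY

Fix: Move the WHERE clause before GROUP BY

Corrected query:
SELECT dept, AVG(salary) FROM employees WHERE salary > 144988 GROUP BY dept

Result:
dept    | AVG(salary)
--------+------------
Finance | 151704     
HR      | 151037     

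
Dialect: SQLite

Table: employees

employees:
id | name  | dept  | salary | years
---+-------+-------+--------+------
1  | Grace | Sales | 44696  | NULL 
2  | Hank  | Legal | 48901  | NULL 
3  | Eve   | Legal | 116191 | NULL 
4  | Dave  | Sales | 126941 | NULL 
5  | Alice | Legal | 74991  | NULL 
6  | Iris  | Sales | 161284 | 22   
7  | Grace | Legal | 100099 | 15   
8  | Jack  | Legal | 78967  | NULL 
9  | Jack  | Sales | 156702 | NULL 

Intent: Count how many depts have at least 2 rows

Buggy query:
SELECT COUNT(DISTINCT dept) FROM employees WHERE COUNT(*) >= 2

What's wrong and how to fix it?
Bug: WHERE filters individual rows, not groups, so a group-level COUNT is invalid there

Fix: Group first with HAVING COUNT(*) >= 2, then COUNT the resulting groups

Corrected query:
SELECT COUNT(*) FROM (SELECT dept FROM employees GROUP BY dept HAVING COUNT(*) >= 2)

Result:
COUNT(*)
--------
2       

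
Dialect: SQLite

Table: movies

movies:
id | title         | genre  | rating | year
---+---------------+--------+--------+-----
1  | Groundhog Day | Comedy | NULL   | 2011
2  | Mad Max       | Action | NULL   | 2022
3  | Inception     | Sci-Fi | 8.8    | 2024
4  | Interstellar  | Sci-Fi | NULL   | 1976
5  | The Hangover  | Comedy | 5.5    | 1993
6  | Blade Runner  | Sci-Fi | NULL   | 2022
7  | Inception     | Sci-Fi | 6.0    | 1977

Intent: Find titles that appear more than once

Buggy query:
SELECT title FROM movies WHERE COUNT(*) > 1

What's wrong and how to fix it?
Bug: COUNT(*) is an aggregate and cannot be used in WHERE

Fix: Group first, then use HAVING for the count condition

Corrected query:
SELECT title FROM movies GROUP BY title HAVING COUNT(*) > 1

Result:
title    
---------
Inception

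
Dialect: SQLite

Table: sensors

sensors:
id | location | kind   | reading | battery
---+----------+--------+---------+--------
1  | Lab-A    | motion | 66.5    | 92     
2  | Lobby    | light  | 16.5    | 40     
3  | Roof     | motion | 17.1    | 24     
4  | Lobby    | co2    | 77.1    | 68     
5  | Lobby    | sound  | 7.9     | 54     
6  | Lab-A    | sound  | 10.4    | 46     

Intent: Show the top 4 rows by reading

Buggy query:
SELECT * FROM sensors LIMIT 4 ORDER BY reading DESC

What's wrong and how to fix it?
Bug: LIMIT must come after ORDER BY

Fix: Sort with ORDER BY, then apply LIMIT

Corrected query:
SELECT * FROM sensors ORDER BY reading DESC LIMIT 4

Result:
id | location | kind   | reading | battery
---+----------+--------+---------+--------
4  | Lobby    | co2    | 77.1    | 68     
1  | Lab-A    | motion | 66.5    | 92     
3  | Roof     | motion | 17.1    | 24     
2  | Lobby    | light  | 16.5    | 40     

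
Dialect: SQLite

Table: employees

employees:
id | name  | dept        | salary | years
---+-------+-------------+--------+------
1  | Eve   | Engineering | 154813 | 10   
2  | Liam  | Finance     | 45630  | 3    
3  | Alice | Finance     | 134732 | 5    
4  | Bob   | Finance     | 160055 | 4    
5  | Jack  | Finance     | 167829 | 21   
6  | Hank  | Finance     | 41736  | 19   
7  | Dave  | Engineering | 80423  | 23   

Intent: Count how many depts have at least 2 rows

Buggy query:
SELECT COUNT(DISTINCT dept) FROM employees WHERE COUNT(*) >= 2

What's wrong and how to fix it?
Bug: WHERE filters individual rows, not groups, so a group-level COUNT is invalid there

Fix: Use a subquery that GROUPs and filters with HAVING, then count its rows

Corrected query:
SELECT COUNT(*) FROM (SELECT dept FROM employees GROUP BY dept HAVING COUNT(*) >= 2)

Result:
COUNT(*)
--------
2       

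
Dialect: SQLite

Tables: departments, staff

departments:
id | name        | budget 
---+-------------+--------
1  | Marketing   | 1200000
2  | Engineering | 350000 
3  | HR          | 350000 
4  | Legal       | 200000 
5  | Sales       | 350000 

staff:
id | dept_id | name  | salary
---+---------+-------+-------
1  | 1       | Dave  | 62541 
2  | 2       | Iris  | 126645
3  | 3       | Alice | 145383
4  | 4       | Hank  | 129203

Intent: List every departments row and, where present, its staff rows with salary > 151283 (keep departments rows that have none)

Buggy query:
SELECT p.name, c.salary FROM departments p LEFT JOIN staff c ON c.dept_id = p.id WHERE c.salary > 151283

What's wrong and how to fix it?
Bug: Filtering c.salary in WHERE discards the NULL rows produced by LEFT JOIN, turning it into an inner join

Fix: Move the right-table condition into the ON clause so unmatched parents are kept

Corrected query:
SELECT p.name, c.salary FROM departments p LEFT JOIN staff c ON c.dept_id = p.id AND c.salary > 151283

Result:
name        | salary
------------+-------
Marketing   | NULL  
Engineering | NULL  
HR          | NULL  
Legal       | NULL  
Sales       | NULL  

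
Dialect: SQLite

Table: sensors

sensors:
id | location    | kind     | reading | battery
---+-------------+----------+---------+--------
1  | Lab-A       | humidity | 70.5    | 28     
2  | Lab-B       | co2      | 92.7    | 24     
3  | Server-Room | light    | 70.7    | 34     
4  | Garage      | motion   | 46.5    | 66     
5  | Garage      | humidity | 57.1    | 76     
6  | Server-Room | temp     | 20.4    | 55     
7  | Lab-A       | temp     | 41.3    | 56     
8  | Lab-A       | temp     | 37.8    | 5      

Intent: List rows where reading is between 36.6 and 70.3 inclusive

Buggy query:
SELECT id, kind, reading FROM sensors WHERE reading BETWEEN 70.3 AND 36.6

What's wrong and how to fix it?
Bug: BETWEEN expects the lower bound first; with 70.3 AND 36.6 the range is empty

Fix: Write BETWEEN 36.6 AND 70.3

Corrected query:
SELECT id, kind, reading FROM sensors WHERE reading BETWEEN 36.6 AND 70.3

Result:
id | kind     | reading
---+----------+--------
4  | motion   | 46.5   
5  | humidity | 57.1   
7  | temp     | 41.3   
8  | temp     | 37.8   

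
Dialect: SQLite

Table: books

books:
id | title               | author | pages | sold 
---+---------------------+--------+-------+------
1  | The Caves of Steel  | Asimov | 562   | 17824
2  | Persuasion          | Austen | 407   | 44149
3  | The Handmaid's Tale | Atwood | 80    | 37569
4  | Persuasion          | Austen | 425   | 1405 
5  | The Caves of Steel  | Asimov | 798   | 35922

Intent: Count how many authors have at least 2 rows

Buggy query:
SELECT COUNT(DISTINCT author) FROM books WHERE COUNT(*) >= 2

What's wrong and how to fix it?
Bug: WHERE filters individual rows, not groups, so a group-level COUNT is invalid there

Fix: Use a subquery that GROUPs and filters with HAVING, then count its rows

Corrected query:
SELECT COUNT(*) FROM (SELECT author FROM books GROUP BY author HAVING COUNT(*) >= 2)

Result:
COUNT(*)
--------
2       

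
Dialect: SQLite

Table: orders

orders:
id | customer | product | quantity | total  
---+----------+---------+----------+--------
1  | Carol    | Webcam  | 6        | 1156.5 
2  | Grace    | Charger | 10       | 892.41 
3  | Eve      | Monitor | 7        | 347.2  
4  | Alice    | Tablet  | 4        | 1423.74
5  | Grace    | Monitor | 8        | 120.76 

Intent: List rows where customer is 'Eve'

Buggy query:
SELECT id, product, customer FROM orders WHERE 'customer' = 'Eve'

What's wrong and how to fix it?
Bug: 'customer' in single quotes is a string literal, not the column; the comparison is literal-vs-literal and never true

Fix: Remove the quotes around the column name (or use double quotes for an identifier)

Corrected query:
SELECT id, product, customer FROM orders WHERE customer = 'Eve'

Result:
id | product | customer
---+---------+---------
3  | Monitor | Eve     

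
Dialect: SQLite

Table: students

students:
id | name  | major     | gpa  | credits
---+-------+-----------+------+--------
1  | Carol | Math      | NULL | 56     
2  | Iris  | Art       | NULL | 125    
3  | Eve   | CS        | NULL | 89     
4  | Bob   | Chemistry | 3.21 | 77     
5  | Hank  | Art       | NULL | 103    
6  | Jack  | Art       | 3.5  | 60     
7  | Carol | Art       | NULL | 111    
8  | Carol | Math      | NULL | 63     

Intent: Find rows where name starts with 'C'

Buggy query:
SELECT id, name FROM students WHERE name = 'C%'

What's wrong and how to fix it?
Bug: '=' compares the literal string including the % character; pattern matching needs LIKE

Fix: Use LIKE for wildcard pattern matching

Corrected query:
SELECT id, name FROM students WHERE name LIKE 'C%'

Result:
id | name 
---+------
1  | Carol
7  | Carol
8  | Carol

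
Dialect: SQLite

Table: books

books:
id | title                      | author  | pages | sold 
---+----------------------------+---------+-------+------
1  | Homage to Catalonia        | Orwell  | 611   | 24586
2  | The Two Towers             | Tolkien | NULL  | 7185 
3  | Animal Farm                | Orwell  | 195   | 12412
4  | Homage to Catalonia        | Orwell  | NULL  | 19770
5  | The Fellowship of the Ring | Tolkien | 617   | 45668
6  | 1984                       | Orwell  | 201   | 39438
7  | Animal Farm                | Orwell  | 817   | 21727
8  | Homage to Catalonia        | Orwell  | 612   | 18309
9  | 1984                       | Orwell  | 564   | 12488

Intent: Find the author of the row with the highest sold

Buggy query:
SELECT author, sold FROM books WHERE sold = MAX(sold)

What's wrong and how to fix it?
Bug: MAX(sold) is an aggregate and cannot be used directly in WHERE

Fix: Wrap MAX in a scalar subquery so WHERE compares against a single value

Corrected query:
SELECT author, sold FROM books WHERE sold = (SELECT MAX(sold) FROM books)

Result:
author  | sold 
--------+------
Tolkien | 45668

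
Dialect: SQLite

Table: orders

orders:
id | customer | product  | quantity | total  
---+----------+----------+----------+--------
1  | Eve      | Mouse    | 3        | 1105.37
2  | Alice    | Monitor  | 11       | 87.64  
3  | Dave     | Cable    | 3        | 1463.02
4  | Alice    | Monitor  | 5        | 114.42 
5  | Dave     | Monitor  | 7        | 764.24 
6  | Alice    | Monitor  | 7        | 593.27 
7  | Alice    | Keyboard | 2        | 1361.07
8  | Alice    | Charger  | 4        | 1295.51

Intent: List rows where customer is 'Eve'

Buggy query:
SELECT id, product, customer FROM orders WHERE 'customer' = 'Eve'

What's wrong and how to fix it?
Bug: Single quotes denote string literals in SQL; the column name is being compared as a constant string

Fix: Remove the quotes around the column name (or use double quotes for an identifier)

Corrected query:
SELECT id, product, customer FROM orders WHERE customer = 'Eve'

Result:
id | product | customer
---+---------+---------
1  | Mouse   | Eve     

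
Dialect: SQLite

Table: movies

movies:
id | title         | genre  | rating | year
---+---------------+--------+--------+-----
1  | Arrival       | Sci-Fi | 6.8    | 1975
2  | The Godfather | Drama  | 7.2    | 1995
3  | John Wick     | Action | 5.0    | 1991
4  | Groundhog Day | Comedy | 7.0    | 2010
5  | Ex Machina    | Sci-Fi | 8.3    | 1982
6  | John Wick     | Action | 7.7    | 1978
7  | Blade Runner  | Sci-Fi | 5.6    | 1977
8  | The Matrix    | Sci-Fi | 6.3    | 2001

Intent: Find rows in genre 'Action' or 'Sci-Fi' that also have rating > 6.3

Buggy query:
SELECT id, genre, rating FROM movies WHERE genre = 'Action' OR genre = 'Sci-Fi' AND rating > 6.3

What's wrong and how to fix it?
Bug: Without parentheses, AND is evaluated before OR, so the rating filter only applies to the 'Sci-Fi' branch

Fix: Group the OR with parentheses (or use IN), then AND the threshold

Corrected query:
SELECT id, genre, rating FROM movies WHERE (genre = 'Action' OR genre = 'Sci-Fi') AND rating > 6.3

Result:
id | genre  | rating
---+--------+-------
1  | Sci-Fi | 6.8   
5  | Sci-Fi | 8.3   
6  | Action | 7.7   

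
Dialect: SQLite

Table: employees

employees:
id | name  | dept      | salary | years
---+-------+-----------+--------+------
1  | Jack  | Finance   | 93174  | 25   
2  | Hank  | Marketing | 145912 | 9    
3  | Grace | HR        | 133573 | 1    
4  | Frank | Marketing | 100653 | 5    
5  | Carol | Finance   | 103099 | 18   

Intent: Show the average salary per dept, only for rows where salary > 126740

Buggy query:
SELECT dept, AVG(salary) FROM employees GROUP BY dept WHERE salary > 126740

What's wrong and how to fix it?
Bug: WHERE cannot follow GROUP BY

Fix: Place WHERE between FROM and GROUP BY

Corrected query:
SELECT dept, AVG(salary) FROM employees WHERE salary > 126740 GROUP BY dept

Result:
dept      | AVG(salary)
----------+------------
HR        | 133573     
Marketing | 145912     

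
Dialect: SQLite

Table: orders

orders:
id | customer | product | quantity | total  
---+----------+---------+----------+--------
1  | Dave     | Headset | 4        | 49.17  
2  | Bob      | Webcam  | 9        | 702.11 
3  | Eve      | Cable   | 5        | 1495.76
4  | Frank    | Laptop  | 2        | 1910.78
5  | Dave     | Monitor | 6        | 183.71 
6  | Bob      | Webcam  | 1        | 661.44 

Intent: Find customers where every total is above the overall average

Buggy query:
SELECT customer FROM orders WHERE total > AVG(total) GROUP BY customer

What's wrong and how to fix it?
Bug: WHERE evaluates per row before aggregation, so AVG() is unavailable

Fix: Compute the overall average in a scalar subquery and compare each group's MIN against it in HAVING

Corrected query:
SELECT customer FROM orders GROUP BY customer HAVING MIN(total) > (SELECT AVG(total) FROM orders)

Result:
customer
--------
Eve     
Frank   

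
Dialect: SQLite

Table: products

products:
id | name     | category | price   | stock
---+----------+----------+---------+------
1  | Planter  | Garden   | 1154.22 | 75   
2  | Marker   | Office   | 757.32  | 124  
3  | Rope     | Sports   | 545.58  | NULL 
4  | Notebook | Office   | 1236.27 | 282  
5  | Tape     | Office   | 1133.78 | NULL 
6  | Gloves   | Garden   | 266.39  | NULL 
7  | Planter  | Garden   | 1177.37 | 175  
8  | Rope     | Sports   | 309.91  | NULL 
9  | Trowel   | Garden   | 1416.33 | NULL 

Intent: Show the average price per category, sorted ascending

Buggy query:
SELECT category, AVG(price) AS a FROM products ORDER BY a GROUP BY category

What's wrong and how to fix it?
Bug: ORDER BY appears before GROUP BY; SQL clause order requires GROUP BY first

Fix: Reorder: SELECT … FROM … GROUP BY … ORDER BY …

Corrected query:
SELECT category, AVG(price) AS a FROM products GROUP BY category ORDER BY a

Result:
category | a          
---------+------------
Sports   | 427.745    
Garden   | 1003.5775  
Office   | 1042.456667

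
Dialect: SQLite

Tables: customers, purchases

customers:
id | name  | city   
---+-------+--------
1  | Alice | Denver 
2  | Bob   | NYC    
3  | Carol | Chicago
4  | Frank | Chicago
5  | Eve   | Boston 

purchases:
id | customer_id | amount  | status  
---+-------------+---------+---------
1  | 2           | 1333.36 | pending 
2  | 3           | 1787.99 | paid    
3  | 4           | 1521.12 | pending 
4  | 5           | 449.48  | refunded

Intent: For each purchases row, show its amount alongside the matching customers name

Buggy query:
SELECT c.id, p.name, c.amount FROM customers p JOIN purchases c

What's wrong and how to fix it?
Bug: Missing join condition: each purchases row is matched to all customers rows instead of just its own

Fix: Specify the join condition linking the foreign key to the parent id

Corrected query:
SELECT c.id, p.name, c.amount FROM customers p JOIN purchases c ON c.customer_id = p.id

Result:
id | name  | amount 
---+-------+--------
1  | Bob   | 1333.36
2  | Carol | 1787.99
3  | Frank | 1521.12
4  | Eve   | 449.48 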